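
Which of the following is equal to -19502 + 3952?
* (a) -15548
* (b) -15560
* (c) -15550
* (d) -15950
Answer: c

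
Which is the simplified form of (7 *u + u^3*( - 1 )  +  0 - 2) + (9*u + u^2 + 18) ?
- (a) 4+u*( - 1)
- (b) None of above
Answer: b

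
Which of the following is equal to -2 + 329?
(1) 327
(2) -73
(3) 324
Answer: 1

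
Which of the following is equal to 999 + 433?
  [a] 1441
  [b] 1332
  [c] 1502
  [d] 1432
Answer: d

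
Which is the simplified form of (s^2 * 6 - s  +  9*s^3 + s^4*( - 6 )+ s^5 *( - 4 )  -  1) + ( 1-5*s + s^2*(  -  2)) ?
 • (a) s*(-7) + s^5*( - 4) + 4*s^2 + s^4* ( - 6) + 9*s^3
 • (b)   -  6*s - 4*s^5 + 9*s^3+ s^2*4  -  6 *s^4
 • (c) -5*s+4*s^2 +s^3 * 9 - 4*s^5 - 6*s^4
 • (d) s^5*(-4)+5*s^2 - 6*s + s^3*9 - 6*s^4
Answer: b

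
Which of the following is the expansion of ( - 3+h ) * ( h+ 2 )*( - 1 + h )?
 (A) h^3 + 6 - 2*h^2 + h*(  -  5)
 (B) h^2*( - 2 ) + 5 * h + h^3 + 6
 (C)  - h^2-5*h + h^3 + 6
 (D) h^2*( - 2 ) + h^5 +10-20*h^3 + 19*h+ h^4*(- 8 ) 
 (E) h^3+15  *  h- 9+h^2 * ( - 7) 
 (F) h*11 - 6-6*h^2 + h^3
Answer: A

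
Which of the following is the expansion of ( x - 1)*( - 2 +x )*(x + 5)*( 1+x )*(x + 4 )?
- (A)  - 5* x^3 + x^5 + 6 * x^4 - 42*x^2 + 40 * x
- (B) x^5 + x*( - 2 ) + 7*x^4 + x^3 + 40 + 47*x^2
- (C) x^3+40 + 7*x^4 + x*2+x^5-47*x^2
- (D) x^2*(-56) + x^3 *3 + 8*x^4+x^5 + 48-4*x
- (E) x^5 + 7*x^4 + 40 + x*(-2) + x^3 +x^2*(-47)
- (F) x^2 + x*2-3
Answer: E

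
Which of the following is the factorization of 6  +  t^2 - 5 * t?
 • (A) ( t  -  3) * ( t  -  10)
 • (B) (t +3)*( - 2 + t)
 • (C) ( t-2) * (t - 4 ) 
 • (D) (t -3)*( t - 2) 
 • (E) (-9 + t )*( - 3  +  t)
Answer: D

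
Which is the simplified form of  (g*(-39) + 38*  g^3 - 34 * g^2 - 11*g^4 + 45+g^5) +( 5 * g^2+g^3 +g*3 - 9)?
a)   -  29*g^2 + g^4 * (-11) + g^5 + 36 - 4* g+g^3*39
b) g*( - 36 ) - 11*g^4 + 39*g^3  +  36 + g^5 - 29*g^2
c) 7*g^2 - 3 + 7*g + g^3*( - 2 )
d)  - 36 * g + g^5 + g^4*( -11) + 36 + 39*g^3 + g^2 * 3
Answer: b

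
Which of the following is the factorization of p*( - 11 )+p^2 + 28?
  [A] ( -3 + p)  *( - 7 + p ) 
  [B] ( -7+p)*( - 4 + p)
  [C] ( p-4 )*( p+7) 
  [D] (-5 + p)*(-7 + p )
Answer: B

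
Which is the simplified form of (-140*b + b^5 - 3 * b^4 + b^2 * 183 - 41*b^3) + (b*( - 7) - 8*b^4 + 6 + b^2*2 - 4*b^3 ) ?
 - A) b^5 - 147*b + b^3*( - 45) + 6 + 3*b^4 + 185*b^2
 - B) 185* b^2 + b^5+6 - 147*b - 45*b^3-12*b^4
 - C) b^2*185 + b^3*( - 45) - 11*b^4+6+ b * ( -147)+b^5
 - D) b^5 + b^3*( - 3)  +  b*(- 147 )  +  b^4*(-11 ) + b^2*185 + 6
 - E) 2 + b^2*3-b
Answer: C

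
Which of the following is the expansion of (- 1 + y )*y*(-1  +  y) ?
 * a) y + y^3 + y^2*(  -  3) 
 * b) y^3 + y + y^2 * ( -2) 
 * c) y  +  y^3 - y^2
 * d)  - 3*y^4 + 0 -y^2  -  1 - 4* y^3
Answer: b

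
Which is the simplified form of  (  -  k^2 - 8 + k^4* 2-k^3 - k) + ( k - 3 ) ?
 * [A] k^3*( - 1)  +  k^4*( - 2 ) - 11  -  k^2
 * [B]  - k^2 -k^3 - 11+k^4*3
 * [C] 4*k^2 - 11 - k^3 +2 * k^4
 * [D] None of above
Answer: D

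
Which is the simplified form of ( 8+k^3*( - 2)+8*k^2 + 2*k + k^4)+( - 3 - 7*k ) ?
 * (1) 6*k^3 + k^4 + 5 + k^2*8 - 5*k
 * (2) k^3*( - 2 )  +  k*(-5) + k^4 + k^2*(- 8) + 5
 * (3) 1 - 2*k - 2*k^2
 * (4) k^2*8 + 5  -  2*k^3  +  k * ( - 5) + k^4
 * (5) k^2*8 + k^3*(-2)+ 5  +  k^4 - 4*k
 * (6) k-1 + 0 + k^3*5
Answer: 4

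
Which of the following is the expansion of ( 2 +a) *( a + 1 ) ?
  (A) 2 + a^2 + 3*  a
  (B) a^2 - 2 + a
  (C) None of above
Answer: A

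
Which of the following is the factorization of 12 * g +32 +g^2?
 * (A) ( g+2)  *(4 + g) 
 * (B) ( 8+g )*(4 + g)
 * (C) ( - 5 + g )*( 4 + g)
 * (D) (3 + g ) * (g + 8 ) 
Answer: B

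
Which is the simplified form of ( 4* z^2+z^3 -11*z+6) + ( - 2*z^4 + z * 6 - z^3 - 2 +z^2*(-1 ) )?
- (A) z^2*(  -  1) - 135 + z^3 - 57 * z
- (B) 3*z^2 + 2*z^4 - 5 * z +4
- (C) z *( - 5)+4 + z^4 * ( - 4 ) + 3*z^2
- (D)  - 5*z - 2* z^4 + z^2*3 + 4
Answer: D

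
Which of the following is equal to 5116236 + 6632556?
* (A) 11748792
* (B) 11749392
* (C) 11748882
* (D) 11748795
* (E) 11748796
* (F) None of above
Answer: A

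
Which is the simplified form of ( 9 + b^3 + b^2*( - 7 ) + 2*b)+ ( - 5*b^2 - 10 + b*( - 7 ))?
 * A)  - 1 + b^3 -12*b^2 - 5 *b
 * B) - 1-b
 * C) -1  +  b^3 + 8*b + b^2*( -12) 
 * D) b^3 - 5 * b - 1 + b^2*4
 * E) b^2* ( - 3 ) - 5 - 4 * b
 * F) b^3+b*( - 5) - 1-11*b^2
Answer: A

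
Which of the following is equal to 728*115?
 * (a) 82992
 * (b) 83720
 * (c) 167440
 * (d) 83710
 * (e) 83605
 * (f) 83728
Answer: b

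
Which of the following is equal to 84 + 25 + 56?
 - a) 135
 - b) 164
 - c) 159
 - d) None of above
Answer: d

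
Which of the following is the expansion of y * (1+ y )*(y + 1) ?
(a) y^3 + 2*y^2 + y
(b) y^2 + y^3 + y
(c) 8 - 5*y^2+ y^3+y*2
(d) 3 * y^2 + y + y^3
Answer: a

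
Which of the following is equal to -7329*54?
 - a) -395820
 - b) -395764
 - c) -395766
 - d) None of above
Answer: c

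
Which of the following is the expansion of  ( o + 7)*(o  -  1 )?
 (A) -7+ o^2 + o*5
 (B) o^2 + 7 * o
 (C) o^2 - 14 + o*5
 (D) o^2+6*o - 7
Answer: D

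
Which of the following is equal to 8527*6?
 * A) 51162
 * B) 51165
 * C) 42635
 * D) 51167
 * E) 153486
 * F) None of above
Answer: A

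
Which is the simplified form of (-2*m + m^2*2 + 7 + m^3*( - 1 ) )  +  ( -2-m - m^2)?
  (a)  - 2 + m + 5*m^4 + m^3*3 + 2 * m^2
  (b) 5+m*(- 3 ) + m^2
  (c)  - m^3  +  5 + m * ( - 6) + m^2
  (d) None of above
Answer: d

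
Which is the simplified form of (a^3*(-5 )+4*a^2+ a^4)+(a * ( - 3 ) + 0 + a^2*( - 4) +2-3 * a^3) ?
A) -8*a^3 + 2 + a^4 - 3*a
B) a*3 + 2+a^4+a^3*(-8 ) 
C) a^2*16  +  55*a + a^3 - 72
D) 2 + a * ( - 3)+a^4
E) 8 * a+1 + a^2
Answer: A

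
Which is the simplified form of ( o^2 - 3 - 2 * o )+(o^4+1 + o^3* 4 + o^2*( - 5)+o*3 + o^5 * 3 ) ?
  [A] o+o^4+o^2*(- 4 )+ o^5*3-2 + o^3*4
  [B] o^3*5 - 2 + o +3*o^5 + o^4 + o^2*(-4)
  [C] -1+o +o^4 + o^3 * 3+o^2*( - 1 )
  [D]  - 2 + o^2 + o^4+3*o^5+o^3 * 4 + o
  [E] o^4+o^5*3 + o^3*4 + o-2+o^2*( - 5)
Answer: A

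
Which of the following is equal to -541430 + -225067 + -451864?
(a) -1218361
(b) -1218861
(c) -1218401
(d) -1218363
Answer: a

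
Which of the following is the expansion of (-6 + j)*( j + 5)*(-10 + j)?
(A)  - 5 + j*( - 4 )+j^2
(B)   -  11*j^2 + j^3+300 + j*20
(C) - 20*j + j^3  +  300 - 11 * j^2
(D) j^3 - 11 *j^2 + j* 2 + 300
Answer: C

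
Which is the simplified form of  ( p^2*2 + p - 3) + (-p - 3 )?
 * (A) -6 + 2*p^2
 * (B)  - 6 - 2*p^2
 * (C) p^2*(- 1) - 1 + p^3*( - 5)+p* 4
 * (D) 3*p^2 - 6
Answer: A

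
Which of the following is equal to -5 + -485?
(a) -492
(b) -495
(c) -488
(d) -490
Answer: d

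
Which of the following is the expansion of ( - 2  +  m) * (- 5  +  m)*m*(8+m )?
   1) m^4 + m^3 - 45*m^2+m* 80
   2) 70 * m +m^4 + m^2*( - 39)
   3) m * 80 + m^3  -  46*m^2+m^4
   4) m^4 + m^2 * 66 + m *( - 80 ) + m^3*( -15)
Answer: 3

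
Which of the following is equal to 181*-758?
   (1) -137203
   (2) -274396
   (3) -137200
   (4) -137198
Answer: 4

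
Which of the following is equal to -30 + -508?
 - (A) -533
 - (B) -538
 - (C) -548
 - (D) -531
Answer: B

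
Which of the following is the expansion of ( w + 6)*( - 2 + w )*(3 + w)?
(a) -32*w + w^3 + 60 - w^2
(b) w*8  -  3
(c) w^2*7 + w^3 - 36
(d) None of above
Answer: c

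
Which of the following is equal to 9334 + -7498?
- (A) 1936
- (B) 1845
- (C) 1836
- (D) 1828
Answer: C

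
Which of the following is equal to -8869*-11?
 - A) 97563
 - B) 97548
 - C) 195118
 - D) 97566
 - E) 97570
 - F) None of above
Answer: F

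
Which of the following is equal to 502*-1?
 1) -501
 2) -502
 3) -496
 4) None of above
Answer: 2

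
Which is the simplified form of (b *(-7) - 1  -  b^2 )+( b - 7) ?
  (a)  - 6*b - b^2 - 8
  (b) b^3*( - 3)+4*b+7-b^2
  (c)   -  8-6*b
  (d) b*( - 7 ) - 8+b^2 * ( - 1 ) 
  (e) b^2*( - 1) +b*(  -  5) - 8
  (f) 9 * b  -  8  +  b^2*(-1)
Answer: a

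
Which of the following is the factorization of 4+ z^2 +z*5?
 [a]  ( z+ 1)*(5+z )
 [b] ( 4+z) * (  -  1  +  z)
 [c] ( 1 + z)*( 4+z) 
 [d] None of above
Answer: c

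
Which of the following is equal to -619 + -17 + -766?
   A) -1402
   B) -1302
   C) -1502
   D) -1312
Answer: A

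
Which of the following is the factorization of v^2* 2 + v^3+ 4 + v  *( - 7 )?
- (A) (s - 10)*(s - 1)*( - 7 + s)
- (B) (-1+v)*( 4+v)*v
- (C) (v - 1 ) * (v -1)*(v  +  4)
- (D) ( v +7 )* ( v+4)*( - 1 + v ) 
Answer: C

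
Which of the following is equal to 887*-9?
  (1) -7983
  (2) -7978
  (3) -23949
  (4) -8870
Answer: 1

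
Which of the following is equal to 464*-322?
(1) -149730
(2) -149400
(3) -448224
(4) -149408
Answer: 4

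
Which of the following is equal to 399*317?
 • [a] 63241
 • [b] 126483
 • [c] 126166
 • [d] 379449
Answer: b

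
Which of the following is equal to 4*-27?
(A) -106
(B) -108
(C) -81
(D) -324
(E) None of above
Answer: B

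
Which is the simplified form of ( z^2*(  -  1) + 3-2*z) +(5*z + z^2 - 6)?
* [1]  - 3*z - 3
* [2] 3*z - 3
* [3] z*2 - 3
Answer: 2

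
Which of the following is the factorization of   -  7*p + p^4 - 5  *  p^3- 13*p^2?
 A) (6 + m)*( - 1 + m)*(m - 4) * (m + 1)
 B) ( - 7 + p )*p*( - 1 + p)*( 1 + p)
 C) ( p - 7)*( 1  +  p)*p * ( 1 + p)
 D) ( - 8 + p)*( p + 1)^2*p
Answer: C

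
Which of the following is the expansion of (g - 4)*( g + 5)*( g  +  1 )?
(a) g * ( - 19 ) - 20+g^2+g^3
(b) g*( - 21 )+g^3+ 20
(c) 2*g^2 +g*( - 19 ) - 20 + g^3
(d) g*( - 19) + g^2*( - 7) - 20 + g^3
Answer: c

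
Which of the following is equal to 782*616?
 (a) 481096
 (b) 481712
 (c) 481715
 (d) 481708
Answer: b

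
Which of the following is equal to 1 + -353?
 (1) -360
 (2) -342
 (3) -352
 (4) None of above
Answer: 3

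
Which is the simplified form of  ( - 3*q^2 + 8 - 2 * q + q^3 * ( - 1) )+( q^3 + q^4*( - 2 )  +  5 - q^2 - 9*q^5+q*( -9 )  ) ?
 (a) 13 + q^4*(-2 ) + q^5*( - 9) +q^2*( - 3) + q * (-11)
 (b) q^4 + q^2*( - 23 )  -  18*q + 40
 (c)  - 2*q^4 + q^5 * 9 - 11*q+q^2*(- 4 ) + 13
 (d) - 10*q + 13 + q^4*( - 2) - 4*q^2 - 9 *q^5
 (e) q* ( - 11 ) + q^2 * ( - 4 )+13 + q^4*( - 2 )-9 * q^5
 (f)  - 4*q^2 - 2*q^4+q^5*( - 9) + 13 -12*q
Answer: e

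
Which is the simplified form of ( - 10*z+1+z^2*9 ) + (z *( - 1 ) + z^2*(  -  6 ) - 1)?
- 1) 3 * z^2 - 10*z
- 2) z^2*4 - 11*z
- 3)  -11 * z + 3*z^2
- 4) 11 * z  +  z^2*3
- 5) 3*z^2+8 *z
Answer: 3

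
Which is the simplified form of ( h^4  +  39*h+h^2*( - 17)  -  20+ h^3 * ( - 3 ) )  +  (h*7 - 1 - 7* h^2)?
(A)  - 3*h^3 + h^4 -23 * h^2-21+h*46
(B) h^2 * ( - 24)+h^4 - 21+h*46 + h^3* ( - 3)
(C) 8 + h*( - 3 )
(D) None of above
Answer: B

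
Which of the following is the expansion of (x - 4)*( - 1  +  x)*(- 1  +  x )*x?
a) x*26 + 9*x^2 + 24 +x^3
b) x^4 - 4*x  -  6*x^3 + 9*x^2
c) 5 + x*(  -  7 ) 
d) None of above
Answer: b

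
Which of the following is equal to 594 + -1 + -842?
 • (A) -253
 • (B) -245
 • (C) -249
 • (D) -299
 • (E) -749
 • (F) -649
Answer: C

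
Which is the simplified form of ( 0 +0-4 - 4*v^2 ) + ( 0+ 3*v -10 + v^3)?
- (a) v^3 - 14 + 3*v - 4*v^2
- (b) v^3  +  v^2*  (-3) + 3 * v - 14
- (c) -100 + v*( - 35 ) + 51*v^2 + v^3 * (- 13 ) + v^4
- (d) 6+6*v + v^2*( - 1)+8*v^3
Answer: a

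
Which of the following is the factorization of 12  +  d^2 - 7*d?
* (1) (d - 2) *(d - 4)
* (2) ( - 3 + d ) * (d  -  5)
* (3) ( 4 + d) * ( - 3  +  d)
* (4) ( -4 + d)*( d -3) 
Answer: 4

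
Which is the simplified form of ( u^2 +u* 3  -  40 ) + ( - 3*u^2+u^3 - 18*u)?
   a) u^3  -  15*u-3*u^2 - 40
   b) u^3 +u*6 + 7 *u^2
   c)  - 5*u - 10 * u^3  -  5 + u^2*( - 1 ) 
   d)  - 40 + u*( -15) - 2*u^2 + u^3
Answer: d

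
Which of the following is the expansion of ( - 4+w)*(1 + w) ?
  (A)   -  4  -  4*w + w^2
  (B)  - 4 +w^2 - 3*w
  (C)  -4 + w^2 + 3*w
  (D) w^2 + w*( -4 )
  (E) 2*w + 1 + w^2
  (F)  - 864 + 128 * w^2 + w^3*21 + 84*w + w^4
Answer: B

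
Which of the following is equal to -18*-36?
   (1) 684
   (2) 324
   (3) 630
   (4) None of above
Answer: 4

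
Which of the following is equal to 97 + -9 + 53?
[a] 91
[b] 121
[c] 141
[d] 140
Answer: c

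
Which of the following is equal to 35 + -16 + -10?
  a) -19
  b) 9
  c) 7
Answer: b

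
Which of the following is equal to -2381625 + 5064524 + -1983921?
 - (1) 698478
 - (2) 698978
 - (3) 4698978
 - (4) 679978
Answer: 2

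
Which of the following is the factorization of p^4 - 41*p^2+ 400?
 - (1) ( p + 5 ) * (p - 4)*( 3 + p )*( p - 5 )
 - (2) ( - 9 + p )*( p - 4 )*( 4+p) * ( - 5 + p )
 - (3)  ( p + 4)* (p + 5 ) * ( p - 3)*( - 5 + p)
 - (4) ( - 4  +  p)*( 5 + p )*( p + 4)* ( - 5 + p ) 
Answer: 4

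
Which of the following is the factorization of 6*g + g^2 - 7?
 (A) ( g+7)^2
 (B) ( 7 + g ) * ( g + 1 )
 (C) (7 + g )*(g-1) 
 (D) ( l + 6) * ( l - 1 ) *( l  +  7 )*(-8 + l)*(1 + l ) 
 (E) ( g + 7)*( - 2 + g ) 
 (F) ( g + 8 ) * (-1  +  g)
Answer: C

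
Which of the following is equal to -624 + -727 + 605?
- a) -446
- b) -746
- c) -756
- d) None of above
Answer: b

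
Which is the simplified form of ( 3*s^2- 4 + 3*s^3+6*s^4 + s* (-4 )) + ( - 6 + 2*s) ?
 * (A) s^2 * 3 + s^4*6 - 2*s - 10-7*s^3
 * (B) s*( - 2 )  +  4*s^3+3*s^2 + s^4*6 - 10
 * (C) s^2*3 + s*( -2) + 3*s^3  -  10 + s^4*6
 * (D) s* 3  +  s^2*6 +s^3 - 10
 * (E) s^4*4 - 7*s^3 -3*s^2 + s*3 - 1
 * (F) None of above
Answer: C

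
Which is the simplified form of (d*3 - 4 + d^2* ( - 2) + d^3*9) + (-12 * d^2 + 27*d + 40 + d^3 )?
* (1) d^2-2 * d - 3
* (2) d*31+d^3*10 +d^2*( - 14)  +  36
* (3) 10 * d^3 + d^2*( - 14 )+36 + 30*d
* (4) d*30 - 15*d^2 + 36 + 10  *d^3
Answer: 3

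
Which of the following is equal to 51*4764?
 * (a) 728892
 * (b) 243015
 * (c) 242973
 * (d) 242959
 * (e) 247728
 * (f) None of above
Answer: f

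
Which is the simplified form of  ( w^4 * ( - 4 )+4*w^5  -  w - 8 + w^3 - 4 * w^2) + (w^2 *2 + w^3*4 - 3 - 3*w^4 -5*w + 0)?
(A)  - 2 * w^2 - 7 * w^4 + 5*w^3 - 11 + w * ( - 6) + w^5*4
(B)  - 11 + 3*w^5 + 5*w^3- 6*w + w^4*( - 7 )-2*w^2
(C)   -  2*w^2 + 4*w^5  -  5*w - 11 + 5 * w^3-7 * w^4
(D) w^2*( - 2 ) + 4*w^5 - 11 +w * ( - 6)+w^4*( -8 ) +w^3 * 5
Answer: A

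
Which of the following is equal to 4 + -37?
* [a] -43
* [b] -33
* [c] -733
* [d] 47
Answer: b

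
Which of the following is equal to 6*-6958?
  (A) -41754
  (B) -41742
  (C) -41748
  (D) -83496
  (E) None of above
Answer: C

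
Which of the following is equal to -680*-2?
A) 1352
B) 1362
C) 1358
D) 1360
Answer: D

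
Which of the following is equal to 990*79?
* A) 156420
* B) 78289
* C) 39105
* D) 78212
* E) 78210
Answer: E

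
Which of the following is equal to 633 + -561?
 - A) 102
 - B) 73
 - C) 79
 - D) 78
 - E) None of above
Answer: E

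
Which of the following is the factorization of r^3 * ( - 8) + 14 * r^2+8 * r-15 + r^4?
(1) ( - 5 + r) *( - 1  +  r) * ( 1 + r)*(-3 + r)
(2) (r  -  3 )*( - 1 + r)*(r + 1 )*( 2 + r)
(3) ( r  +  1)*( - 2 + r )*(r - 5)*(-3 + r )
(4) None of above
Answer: 1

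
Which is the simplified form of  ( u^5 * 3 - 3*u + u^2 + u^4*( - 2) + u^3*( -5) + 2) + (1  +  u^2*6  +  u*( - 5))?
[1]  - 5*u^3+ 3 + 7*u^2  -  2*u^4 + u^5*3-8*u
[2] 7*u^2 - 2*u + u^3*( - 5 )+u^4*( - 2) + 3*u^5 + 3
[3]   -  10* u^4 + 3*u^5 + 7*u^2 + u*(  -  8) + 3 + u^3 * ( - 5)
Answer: 1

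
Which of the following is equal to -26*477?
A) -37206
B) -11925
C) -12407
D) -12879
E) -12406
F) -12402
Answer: F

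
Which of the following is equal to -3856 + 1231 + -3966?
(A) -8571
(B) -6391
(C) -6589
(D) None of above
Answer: D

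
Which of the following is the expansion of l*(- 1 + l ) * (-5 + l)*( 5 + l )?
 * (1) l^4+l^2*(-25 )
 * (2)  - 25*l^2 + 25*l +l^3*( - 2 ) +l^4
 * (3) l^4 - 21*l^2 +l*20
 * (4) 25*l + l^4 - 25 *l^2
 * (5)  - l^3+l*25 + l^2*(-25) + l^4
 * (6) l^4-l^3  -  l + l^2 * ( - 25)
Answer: 5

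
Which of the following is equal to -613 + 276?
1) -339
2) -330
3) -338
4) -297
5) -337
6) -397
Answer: 5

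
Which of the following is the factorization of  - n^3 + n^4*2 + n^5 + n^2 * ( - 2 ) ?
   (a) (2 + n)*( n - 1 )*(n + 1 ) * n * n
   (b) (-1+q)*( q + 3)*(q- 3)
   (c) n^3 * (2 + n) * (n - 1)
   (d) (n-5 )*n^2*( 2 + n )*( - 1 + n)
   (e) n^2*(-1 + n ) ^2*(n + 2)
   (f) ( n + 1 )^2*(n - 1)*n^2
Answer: a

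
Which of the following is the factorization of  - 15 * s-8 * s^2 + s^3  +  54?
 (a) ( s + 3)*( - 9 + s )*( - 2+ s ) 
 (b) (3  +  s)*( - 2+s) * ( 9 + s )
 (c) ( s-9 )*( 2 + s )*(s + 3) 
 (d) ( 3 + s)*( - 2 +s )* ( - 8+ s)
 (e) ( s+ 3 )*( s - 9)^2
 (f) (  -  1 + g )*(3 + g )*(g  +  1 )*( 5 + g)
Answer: a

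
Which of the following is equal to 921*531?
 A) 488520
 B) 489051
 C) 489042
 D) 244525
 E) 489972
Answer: B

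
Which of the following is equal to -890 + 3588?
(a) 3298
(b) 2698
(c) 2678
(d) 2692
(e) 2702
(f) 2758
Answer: b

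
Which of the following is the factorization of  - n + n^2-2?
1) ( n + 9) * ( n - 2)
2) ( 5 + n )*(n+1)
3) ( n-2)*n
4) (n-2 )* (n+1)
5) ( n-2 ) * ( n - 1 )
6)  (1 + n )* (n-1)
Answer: 4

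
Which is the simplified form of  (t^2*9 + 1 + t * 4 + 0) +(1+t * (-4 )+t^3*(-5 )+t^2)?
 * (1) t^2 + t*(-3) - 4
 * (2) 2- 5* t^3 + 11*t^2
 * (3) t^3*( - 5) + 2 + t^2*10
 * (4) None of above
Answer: 3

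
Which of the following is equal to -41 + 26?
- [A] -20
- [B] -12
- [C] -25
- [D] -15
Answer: D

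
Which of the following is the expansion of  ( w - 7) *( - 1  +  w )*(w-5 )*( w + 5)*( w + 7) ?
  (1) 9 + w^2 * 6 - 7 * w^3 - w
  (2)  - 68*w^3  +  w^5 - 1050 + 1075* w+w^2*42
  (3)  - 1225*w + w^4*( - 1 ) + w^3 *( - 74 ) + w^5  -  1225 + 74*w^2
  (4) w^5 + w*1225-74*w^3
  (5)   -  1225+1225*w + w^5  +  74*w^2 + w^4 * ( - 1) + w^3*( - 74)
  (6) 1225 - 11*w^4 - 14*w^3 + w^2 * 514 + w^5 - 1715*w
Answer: 5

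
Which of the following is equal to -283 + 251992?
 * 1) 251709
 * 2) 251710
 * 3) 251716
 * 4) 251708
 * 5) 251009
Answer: 1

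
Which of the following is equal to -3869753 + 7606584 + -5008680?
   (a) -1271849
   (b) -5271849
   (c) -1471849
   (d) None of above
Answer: a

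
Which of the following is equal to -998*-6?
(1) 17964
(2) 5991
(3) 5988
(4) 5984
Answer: 3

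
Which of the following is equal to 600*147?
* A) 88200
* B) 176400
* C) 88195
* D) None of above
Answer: A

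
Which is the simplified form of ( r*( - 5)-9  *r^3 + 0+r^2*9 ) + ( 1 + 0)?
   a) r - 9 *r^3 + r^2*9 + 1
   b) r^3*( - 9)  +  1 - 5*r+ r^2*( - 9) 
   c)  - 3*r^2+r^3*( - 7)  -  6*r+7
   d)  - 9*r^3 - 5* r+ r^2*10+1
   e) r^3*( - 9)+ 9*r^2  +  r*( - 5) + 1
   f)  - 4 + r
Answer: e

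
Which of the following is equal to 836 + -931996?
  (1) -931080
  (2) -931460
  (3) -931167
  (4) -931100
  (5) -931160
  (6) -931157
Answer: 5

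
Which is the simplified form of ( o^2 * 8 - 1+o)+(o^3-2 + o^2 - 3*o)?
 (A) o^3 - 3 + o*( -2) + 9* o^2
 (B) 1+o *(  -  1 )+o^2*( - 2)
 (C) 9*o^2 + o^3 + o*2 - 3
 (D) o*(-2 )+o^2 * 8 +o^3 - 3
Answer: A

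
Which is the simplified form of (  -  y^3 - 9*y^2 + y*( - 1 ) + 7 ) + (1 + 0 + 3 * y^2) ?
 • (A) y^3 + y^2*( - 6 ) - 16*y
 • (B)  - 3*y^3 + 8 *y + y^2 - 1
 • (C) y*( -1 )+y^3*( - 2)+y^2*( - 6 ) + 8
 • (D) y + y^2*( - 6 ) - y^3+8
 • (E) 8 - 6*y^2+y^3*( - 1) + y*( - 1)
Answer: E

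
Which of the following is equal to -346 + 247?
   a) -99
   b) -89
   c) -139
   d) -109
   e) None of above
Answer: a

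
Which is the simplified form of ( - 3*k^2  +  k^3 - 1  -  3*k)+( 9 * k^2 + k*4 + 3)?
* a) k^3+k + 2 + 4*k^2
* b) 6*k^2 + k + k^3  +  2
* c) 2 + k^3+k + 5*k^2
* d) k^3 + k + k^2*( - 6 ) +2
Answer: b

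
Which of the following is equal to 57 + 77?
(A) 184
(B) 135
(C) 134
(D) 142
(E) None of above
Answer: C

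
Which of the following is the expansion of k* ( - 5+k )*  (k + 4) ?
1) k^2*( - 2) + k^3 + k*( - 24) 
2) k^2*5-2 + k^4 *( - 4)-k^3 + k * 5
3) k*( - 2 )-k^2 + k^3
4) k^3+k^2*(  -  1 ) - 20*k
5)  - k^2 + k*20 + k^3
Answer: 4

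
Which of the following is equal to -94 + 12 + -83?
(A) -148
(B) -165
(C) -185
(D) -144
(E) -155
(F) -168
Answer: B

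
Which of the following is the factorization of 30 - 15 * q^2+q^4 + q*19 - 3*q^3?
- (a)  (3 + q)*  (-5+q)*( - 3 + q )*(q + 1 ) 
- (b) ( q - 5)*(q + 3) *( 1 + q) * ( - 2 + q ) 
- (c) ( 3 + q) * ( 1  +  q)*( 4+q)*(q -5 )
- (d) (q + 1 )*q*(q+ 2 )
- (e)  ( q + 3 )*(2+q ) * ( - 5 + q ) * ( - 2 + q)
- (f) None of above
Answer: b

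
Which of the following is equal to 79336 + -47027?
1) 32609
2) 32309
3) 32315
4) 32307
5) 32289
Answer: 2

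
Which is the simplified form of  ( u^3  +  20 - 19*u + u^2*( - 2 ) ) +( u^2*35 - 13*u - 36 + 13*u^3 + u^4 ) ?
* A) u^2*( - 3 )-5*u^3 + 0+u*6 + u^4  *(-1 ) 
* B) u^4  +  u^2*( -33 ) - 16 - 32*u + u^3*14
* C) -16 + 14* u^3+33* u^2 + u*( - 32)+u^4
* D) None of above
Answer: C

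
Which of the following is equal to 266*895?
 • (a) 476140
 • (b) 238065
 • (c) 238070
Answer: c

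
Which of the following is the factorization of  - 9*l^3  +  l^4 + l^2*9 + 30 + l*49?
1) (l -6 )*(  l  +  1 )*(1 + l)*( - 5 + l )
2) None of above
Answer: 1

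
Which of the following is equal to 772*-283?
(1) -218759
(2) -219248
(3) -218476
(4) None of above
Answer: 3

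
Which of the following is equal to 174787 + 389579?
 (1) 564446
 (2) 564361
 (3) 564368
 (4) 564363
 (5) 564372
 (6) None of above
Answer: 6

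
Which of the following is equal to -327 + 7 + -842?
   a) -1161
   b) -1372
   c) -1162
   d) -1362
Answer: c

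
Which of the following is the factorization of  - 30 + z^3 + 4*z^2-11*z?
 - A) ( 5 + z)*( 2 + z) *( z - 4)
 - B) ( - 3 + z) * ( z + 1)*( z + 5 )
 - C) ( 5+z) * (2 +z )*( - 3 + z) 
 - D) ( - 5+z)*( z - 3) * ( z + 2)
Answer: C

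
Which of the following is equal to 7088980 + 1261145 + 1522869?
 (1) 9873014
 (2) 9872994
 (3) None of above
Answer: 2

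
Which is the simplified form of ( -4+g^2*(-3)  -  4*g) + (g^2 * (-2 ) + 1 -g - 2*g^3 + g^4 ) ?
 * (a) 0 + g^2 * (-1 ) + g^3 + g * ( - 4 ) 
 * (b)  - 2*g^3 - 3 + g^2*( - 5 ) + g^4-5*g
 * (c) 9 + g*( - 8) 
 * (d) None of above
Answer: b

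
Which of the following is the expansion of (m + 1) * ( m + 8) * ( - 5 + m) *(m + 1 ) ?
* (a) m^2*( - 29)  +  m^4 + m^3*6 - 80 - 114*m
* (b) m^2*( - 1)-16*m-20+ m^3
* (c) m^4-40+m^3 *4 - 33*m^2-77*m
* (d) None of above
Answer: d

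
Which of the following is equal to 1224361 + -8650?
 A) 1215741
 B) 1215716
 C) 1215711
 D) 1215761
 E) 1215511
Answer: C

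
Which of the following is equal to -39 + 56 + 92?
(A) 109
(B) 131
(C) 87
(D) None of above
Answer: A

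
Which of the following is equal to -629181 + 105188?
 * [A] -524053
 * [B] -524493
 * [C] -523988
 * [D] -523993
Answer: D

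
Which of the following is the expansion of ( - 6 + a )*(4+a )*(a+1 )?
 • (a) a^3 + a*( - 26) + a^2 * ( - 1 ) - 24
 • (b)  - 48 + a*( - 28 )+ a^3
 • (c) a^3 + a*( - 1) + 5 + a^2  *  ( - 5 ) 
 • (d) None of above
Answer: a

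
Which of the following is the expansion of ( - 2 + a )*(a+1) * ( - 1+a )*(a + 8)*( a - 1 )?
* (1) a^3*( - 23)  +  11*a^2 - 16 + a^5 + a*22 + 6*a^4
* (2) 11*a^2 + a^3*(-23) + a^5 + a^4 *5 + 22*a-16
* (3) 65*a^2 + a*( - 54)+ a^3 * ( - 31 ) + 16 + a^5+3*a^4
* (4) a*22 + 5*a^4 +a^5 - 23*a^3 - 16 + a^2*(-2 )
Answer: 2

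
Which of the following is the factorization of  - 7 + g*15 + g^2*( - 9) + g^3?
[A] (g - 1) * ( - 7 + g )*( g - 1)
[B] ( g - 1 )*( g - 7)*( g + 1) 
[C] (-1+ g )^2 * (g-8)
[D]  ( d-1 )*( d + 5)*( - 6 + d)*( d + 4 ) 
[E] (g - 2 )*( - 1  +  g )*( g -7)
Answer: A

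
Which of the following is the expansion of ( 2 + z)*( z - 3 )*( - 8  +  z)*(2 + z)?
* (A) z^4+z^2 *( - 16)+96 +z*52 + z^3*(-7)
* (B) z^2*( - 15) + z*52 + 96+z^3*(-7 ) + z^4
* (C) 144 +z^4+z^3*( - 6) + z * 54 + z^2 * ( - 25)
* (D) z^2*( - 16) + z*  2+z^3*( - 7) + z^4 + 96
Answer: A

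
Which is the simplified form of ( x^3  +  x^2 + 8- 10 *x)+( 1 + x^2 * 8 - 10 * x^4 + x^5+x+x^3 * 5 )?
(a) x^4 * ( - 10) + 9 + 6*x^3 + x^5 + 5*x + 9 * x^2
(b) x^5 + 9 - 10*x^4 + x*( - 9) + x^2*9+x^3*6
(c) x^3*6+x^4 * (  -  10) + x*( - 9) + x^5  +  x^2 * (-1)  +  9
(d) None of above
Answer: b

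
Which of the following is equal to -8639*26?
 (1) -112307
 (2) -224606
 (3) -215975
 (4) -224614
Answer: 4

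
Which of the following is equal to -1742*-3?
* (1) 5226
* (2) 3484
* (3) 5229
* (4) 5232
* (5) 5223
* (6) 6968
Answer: 1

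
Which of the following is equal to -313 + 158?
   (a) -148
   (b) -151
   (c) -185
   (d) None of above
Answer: d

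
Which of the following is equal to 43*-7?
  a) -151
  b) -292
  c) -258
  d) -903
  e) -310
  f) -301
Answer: f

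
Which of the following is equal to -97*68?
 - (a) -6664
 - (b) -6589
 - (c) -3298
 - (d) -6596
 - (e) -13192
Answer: d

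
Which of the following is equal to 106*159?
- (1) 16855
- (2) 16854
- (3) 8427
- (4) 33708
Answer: 2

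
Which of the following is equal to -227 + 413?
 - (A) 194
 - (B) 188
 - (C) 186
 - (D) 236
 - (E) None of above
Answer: C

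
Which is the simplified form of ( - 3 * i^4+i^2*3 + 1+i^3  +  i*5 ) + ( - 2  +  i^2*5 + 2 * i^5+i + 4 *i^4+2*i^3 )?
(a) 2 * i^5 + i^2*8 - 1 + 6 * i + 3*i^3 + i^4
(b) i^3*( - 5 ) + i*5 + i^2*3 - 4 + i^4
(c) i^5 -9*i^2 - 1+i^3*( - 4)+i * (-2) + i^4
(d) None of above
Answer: a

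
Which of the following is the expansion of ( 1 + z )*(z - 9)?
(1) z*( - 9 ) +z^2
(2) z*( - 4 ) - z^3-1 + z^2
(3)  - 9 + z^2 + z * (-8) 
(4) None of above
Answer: 3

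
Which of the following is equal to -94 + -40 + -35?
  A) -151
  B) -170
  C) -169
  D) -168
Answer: C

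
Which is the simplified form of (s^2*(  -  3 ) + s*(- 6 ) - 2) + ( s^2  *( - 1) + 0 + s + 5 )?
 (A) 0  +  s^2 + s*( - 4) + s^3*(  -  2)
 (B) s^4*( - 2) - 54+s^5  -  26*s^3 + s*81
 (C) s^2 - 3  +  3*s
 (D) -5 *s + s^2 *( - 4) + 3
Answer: D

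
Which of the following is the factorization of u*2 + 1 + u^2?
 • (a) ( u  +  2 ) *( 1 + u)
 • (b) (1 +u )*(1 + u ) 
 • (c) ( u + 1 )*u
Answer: b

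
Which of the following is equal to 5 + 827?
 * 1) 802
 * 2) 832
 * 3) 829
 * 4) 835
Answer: 2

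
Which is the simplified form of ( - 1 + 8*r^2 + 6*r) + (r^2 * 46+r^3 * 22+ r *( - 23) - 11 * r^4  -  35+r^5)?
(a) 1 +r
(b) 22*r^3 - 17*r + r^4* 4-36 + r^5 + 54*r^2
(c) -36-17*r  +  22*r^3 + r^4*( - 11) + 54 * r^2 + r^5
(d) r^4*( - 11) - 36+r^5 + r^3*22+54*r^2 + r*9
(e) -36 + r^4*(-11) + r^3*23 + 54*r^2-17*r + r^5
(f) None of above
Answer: c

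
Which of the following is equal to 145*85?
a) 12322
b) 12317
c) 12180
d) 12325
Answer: d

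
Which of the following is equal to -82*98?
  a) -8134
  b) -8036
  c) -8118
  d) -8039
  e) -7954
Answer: b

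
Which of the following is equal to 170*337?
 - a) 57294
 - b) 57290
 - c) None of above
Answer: b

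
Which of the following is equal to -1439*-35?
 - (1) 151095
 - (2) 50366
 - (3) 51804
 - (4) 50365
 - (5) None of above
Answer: 4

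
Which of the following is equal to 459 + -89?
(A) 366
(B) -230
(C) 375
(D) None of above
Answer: D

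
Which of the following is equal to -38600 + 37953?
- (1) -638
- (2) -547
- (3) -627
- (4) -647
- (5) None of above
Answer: 4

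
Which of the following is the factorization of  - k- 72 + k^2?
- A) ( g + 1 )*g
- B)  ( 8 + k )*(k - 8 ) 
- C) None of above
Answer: C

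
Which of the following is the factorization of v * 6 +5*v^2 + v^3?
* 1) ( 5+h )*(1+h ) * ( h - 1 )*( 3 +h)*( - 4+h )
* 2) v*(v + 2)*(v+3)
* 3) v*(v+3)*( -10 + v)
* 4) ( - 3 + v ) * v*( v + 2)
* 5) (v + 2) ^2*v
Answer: 2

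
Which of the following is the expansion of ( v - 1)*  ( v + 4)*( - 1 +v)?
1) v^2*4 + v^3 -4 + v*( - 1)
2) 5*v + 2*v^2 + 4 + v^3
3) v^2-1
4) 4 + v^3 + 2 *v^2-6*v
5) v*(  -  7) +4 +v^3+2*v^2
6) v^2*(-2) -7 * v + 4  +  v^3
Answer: 5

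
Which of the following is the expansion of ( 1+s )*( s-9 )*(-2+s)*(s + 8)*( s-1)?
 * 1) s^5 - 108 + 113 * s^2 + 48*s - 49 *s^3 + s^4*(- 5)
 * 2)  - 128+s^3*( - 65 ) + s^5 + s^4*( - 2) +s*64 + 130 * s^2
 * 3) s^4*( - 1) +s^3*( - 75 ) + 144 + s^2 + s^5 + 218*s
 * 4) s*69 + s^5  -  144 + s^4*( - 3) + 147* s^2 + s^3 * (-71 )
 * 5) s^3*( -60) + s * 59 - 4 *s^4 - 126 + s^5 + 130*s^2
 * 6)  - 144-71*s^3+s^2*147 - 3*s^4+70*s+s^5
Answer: 6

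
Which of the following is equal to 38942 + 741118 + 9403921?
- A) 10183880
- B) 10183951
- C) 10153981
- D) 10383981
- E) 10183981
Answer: E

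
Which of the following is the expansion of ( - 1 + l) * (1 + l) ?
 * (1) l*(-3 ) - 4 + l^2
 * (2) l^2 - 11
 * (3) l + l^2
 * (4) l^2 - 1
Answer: 4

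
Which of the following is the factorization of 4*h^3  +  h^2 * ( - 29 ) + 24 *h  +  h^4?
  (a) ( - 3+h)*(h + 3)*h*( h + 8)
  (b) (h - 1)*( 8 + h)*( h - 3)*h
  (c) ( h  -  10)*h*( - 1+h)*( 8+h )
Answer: b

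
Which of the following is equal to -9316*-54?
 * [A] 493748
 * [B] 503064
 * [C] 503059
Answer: B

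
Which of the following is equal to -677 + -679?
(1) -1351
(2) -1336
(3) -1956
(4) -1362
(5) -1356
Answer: 5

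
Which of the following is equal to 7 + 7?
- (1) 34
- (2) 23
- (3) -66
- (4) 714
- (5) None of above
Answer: 5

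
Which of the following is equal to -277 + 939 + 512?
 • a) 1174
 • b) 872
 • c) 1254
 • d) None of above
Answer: a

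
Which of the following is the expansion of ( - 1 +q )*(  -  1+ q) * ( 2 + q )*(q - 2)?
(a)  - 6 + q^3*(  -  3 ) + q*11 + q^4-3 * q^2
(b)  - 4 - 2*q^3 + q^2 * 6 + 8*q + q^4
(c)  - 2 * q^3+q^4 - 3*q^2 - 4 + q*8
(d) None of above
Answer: c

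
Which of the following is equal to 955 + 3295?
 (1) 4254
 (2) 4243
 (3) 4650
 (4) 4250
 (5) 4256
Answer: 4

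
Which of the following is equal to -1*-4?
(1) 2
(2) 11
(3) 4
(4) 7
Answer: 3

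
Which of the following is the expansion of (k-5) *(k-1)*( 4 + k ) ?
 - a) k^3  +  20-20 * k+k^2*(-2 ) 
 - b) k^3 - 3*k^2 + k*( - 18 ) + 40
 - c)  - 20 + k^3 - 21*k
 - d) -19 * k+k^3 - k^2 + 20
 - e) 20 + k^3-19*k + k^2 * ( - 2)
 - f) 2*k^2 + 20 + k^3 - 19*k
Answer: e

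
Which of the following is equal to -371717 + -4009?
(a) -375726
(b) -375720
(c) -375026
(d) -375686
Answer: a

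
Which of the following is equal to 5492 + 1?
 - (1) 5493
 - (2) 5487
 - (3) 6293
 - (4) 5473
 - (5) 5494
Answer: 1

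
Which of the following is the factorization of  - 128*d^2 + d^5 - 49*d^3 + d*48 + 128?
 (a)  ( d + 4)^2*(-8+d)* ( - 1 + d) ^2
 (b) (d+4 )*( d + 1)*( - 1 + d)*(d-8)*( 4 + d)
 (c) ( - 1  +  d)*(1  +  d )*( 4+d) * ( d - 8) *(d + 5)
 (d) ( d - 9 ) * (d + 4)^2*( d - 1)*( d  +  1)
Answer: b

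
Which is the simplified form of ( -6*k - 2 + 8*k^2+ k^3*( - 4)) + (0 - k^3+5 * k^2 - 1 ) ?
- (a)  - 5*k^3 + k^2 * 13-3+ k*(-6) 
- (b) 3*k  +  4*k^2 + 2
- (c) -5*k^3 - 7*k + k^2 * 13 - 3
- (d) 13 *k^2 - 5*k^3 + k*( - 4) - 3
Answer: a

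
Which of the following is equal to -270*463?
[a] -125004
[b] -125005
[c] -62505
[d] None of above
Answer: d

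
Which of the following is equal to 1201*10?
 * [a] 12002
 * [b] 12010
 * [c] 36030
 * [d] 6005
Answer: b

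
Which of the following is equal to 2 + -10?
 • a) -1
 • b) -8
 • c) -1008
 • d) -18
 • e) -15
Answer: b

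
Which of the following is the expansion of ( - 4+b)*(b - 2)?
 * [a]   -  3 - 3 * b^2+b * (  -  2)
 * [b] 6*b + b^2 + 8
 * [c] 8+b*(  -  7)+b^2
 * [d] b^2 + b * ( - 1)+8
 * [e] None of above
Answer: e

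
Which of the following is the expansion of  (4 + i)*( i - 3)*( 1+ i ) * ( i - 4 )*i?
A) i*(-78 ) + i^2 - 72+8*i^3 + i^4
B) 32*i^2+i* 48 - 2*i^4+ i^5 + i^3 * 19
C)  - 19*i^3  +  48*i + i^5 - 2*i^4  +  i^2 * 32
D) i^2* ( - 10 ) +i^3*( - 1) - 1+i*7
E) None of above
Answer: C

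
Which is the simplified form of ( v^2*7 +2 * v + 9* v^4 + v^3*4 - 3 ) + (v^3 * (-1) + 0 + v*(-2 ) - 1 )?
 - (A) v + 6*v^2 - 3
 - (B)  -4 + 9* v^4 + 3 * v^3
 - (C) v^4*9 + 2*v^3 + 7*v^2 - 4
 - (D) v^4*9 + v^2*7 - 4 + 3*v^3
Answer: D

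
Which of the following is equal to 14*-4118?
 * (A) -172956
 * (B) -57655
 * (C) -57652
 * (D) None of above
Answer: C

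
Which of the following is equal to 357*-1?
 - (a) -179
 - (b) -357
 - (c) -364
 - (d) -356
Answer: b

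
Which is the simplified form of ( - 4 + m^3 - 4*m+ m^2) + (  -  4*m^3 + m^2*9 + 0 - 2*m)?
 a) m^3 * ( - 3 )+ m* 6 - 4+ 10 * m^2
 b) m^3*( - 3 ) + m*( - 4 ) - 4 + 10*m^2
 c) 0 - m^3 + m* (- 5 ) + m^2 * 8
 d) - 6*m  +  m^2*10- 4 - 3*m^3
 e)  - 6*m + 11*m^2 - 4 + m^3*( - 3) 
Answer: d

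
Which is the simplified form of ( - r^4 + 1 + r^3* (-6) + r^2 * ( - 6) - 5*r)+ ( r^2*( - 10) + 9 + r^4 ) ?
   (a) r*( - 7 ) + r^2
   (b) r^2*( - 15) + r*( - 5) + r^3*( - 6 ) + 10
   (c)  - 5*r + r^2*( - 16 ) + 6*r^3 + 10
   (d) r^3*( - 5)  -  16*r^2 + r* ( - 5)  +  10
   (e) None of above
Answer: e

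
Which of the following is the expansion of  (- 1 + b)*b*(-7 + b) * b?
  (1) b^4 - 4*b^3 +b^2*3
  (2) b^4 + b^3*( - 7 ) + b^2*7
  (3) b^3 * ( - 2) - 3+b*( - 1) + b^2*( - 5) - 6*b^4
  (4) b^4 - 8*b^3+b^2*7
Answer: 4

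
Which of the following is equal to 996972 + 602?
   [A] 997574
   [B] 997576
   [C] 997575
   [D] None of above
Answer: A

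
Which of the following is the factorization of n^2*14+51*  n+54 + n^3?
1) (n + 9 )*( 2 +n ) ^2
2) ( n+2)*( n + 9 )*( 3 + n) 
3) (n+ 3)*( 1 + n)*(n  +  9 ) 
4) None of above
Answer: 2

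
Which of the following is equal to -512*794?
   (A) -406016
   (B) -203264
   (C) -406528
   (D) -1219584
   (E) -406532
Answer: C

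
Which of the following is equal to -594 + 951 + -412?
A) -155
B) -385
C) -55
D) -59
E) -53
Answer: C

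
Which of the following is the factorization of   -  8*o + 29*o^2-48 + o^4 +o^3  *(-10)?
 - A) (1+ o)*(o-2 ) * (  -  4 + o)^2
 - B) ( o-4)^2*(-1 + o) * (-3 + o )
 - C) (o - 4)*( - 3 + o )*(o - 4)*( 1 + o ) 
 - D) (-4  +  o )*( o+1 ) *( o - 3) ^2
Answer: C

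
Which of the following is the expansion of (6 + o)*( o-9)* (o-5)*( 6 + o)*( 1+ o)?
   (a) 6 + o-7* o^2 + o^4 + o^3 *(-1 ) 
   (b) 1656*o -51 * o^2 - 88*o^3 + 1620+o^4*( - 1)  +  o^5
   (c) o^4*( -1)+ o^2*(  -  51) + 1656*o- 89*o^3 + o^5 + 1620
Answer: c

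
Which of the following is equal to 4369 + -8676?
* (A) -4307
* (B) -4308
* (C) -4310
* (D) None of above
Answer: A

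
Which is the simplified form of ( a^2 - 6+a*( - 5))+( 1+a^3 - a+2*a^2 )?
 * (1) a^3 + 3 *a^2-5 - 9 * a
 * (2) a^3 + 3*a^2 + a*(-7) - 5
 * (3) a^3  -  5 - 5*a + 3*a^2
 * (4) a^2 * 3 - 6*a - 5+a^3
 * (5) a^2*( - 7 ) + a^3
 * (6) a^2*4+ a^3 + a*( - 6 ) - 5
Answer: 4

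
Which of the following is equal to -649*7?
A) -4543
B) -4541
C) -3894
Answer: A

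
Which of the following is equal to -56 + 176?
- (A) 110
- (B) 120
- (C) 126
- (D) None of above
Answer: B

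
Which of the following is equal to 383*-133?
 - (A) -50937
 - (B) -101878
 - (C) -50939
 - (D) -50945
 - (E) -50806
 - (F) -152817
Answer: C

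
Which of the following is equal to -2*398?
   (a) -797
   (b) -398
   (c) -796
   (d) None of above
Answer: c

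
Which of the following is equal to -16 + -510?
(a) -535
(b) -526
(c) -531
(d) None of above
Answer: b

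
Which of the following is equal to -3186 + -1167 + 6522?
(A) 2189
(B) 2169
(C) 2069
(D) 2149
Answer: B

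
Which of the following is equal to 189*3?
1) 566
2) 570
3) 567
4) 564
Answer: 3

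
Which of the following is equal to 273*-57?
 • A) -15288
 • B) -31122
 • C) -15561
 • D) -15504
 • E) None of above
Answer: C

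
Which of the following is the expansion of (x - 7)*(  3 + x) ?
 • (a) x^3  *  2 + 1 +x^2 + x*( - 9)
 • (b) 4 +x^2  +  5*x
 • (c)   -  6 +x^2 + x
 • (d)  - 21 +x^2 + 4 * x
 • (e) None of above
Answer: e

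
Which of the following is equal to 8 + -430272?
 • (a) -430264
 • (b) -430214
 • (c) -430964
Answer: a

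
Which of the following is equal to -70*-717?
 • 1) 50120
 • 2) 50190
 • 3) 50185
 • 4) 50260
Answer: 2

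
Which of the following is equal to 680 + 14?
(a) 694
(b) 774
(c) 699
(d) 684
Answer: a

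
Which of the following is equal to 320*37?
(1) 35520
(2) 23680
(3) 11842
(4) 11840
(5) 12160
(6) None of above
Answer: 4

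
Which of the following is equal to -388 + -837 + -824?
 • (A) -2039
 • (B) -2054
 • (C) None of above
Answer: C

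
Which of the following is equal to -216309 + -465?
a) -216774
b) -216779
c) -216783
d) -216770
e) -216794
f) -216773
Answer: a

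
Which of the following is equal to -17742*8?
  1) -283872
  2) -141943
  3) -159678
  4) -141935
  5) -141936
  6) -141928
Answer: 5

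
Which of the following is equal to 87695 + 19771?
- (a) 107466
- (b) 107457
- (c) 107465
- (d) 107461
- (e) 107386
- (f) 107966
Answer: a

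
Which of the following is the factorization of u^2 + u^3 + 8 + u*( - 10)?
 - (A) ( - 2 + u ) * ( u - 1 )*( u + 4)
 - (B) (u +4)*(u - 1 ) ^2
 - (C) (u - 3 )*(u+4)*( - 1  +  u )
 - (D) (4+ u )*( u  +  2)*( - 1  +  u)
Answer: A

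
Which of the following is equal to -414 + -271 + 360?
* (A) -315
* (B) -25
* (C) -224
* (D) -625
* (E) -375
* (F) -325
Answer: F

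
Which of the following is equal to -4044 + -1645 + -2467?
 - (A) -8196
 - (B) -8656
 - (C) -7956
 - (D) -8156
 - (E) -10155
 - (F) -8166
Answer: D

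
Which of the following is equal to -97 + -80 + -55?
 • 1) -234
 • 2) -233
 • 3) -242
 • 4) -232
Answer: 4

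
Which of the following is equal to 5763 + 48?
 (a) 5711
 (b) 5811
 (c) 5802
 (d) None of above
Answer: b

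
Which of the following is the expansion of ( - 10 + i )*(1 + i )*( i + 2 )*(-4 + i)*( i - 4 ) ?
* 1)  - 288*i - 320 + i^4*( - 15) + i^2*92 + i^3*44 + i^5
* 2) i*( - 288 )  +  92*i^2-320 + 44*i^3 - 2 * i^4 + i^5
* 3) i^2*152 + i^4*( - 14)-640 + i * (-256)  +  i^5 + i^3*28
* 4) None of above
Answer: 1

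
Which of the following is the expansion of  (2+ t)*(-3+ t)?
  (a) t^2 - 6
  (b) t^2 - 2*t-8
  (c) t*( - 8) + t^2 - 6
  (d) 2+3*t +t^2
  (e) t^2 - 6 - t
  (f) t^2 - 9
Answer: e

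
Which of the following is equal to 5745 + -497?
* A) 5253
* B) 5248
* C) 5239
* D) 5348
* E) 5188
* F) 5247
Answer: B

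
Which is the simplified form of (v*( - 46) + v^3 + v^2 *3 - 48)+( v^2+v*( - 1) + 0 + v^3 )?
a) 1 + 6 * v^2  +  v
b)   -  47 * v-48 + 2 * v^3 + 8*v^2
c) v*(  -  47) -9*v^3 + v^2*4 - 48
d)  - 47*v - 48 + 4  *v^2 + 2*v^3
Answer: d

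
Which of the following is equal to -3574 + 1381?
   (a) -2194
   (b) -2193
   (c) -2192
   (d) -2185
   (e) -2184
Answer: b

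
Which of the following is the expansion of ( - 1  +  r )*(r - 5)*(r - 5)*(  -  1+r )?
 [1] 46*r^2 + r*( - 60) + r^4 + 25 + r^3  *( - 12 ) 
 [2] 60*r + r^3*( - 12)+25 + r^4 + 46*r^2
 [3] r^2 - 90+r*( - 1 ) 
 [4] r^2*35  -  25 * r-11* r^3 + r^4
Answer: 1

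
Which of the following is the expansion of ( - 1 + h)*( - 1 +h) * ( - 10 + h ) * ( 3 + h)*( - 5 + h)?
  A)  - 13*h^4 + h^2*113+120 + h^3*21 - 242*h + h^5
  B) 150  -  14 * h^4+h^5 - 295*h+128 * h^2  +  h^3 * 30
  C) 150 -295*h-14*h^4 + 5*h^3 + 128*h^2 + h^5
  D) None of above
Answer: B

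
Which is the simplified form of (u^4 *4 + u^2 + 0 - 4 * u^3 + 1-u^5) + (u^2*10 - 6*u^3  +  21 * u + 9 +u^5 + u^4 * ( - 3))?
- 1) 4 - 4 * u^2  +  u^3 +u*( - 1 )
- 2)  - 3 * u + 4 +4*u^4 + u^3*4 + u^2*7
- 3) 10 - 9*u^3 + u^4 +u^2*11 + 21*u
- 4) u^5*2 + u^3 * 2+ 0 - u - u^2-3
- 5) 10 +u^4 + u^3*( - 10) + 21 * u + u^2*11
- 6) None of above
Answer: 5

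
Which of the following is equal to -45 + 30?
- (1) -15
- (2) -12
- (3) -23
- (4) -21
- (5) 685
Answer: 1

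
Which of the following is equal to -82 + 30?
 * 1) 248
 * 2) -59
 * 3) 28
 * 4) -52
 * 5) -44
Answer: 4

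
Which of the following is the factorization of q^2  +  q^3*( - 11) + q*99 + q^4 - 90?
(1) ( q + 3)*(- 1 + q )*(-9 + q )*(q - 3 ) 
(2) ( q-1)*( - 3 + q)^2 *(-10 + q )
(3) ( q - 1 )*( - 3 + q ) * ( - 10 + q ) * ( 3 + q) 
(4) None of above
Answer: 3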